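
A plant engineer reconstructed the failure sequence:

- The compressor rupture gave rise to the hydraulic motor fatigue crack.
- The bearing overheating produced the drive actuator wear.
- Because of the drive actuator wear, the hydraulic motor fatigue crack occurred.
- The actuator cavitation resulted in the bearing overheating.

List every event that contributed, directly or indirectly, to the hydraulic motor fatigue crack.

Immediate causes of the hydraulic motor fatigue crack: the drive actuator wear, the compressor rupture.
Further upstream: the actuator cavitation, the bearing overheating.

the actuator cavitation, the bearing overheating, the compressor rupture, the drive actuator wear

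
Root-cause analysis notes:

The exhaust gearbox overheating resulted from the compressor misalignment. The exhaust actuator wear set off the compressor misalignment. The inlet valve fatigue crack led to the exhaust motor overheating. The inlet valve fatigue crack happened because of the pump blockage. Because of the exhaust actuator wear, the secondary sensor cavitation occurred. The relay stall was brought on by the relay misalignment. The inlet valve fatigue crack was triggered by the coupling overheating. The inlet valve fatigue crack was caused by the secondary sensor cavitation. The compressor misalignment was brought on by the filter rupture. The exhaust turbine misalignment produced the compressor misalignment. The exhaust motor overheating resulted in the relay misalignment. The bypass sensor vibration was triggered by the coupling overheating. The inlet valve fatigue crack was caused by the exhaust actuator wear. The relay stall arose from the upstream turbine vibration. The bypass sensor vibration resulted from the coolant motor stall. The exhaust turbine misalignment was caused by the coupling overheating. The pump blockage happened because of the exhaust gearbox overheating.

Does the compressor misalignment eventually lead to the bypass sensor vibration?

The compressor misalignment leads to the exhaust gearbox overheating, the pump blockage, the inlet valve fatigue crack, the exhaust motor overheating, the relay misalignment, the relay stall; the bypass sensor vibration is not among them.

No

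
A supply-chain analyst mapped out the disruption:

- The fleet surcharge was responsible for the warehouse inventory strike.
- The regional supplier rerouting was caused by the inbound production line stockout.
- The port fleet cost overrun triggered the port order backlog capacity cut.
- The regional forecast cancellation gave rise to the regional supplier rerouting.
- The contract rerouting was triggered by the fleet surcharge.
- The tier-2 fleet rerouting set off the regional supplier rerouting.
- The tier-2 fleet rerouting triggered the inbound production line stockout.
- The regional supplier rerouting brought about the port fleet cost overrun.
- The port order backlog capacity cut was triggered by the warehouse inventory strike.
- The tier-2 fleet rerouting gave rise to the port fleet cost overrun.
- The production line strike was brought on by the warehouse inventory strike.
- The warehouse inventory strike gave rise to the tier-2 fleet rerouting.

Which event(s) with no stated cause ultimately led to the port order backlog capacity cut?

Tracing upstream from the port order backlog capacity cut: the port order backlog capacity cut ← the warehouse inventory strike ← the fleet surcharge.
A separate upstream branch: the port order backlog capacity cut ← the port fleet cost overrun ← the regional supplier rerouting ← the regional forecast cancellation.
Each of those chain origins has no stated cause.

the fleet surcharge, the regional forecast cancellation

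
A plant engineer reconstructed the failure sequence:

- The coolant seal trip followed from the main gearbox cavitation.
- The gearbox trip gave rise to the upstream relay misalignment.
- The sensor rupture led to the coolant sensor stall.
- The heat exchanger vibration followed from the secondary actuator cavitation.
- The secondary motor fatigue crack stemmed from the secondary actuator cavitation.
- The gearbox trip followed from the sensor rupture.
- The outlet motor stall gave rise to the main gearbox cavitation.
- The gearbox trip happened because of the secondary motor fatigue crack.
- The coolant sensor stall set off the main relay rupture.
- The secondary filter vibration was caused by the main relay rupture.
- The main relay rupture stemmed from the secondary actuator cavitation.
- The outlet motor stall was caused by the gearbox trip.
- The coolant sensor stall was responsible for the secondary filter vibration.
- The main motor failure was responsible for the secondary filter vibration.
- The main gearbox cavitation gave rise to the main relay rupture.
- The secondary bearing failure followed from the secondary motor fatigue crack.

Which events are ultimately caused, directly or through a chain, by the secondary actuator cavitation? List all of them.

the coolant seal trip, the gearbox trip, the heat exchanger vibration, the main gearbox cavitation, the main relay rupture, the outlet motor stall, the secondary bearing failure, the secondary filter vibration, the secondary motor fatigue crack, the upstream relay misalignment

Direct effects: the secondary motor fatigue crack, the heat exchanger vibration, the main relay rupture.
2 steps out: the secondary bearing failure, the gearbox trip, the secondary filter vibration.
3 steps out: the outlet motor stall, the upstream relay misalignment.
4 steps out: the main gearbox cavitation.
5 steps out: the coolant seal trip.
Not reachable from it: the sensor rupture, the main motor failure, the coolant sensor stall.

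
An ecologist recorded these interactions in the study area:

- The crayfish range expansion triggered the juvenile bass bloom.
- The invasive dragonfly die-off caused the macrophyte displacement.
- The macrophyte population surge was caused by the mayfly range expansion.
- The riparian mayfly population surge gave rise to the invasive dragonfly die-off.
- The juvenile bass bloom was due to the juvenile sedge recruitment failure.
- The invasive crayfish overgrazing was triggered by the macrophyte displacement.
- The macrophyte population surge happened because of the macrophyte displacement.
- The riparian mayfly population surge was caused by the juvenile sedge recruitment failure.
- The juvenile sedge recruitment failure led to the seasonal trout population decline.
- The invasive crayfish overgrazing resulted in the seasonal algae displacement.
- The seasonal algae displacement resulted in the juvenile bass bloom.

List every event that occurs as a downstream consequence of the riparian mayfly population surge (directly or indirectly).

Direct effects: the invasive dragonfly die-off.
2 steps out: the macrophyte displacement.
3 steps out: the invasive crayfish overgrazing, the macrophyte population surge.
4 steps out: the seasonal algae displacement.
5 steps out: the juvenile bass bloom.
Not reachable from it: the juvenile sedge recruitment failure, the crayfish range expansion, the mayfly range expansion, the seasonal trout population decline.

the invasive crayfish overgrazing, the invasive dragonfly die-off, the juvenile bass bloom, the macrophyte displacement, the macrophyte population surge, the seasonal algae displacement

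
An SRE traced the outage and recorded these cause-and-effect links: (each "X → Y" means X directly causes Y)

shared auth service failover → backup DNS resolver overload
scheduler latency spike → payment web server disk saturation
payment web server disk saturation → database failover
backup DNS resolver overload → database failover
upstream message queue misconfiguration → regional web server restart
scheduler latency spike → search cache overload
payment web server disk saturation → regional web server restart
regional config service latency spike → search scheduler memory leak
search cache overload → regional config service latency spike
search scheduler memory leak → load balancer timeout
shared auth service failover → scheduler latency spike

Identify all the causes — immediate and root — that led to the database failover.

the backup DNS resolver overload, the payment web server disk saturation, the scheduler latency spike, the shared auth service failover

Immediate causes of the database failover: the payment web server disk saturation, the backup DNS resolver overload.
Further upstream: the shared auth service failover, the scheduler latency spike.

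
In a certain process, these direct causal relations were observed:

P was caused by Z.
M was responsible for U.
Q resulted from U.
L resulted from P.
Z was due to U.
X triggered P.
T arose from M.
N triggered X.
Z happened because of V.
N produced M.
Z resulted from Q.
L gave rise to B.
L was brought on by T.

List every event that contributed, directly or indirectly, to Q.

M, N, U

Immediate cause of Q: U.
Further upstream: N, M.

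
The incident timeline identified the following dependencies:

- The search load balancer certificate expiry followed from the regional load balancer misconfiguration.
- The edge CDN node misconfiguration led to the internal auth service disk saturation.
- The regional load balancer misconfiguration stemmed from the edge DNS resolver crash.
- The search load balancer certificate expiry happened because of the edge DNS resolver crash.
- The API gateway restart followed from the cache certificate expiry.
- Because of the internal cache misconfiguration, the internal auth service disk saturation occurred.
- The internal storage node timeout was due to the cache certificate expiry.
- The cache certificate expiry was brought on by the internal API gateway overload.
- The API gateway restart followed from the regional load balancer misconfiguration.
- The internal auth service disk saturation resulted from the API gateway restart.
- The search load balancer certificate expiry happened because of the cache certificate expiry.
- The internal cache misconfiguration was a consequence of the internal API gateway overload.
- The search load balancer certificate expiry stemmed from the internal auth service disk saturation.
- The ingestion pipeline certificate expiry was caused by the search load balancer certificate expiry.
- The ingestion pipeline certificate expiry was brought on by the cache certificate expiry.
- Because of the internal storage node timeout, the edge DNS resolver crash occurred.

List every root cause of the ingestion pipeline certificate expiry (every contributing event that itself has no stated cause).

Tracing upstream from the ingestion pipeline certificate expiry: the ingestion pipeline certificate expiry ← the cache certificate expiry ← the internal API gateway overload.
A separate upstream branch: the ingestion pipeline certificate expiry ← the search load balancer certificate expiry ← the internal auth service disk saturation ← the edge CDN node misconfiguration.
Each of those chain origins has no stated cause.

the edge CDN node misconfiguration, the internal API gateway overload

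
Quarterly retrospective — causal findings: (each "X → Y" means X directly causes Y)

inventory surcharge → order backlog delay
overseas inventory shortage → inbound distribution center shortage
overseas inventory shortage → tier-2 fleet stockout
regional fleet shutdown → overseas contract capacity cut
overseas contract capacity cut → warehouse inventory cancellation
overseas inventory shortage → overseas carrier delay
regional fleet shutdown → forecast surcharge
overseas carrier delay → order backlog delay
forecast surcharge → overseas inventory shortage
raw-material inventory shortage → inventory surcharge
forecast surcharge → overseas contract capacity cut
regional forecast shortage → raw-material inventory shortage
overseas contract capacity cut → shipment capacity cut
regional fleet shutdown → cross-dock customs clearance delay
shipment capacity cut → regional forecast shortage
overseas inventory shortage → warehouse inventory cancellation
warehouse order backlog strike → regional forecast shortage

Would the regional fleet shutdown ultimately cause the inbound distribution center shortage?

There is a causal chain: the regional fleet shutdown → the forecast surcharge → the overseas inventory shortage → the inbound distribution center shortage.

Yes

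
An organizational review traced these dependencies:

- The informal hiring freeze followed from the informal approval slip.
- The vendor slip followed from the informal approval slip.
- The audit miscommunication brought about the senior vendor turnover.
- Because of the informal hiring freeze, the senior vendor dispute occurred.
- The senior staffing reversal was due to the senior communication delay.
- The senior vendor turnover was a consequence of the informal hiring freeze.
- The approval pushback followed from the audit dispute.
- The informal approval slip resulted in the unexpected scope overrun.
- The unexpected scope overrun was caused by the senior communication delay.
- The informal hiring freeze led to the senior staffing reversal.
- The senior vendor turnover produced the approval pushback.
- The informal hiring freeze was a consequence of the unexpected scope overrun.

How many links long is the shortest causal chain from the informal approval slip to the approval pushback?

Shortest chain: the informal approval slip → the informal hiring freeze → the senior vendor turnover → the approval pushback.

3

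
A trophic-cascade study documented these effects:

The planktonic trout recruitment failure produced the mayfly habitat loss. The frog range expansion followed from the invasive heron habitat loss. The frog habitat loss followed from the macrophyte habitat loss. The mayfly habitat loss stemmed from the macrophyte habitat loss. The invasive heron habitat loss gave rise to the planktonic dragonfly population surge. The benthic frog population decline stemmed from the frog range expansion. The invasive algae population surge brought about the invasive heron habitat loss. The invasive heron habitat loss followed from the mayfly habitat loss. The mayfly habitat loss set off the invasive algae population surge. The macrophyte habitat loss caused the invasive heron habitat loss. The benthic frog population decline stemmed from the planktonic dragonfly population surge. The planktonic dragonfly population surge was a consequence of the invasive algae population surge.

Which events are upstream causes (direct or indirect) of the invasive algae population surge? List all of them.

the macrophyte habitat loss, the mayfly habitat loss, the planktonic trout recruitment failure

Immediate cause of the invasive algae population surge: the mayfly habitat loss.
Further upstream: the macrophyte habitat loss, the planktonic trout recruitment failure.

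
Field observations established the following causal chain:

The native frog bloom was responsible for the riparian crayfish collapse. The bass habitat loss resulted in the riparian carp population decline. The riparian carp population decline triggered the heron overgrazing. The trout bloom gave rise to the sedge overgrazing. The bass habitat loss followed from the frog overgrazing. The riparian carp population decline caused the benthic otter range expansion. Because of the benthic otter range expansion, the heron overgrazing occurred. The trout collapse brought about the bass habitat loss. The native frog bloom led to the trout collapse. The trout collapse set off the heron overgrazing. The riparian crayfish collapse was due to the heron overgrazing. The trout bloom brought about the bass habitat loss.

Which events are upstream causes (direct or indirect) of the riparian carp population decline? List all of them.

Immediate cause of the riparian carp population decline: the bass habitat loss.
Further upstream: the native frog bloom, the trout bloom, the trout collapse, the frog overgrazing.

the bass habitat loss, the frog overgrazing, the native frog bloom, the trout bloom, the trout collapse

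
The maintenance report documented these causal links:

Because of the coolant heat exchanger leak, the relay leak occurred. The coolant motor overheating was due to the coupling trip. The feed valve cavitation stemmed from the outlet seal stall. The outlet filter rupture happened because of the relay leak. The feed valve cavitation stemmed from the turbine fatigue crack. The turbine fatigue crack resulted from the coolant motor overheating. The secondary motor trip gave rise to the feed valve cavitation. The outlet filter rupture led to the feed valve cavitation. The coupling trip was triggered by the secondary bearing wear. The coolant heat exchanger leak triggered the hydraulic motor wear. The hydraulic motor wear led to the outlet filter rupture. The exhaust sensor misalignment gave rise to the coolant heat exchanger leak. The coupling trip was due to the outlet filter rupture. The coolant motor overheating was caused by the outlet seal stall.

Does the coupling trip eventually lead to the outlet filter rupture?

The coupling trip leads to the coolant motor overheating, the turbine fatigue crack, the feed valve cavitation; the outlet filter rupture is not among them.

No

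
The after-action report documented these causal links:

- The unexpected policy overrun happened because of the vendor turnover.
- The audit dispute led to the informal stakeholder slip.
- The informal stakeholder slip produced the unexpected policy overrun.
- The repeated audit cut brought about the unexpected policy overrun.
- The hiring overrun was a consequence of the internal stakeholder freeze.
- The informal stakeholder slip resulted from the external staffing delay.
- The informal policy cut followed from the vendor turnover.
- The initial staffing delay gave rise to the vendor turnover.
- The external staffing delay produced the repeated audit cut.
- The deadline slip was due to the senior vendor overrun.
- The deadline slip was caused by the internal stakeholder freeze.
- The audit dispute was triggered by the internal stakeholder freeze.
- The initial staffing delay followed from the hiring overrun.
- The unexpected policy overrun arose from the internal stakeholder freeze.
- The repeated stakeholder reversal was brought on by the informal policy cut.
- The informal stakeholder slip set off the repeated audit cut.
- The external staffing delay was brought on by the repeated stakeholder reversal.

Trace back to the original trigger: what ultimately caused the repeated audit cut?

Tracing upstream from the repeated audit cut: the repeated audit cut ← the informal stakeholder slip ← the audit dispute ← the internal stakeholder freeze.
The internal stakeholder freeze has no stated cause, so it is the root.

the internal stakeholder freeze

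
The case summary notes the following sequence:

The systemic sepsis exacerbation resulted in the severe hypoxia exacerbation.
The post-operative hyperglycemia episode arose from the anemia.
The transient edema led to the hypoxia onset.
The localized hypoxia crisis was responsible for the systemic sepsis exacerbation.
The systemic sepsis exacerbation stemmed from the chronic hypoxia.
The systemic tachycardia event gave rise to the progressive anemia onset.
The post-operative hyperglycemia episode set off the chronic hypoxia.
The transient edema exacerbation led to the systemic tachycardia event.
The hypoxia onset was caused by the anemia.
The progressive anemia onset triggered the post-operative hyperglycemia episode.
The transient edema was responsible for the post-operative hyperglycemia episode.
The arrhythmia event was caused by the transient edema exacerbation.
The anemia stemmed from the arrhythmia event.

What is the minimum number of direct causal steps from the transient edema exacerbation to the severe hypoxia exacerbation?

6

Shortest chain: the transient edema exacerbation → the systemic tachycardia event → the progressive anemia onset → the post-operative hyperglycemia episode → the chronic hypoxia → the systemic sepsis exacerbation → the severe hypoxia exacerbation.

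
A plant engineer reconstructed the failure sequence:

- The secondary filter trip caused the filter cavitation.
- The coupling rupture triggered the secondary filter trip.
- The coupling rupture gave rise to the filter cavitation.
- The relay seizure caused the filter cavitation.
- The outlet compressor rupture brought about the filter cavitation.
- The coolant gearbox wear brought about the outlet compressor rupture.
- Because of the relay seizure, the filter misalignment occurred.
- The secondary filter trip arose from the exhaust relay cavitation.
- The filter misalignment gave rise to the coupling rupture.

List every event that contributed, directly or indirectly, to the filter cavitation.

the coolant gearbox wear, the coupling rupture, the exhaust relay cavitation, the filter misalignment, the outlet compressor rupture, the relay seizure, the secondary filter trip

Immediate causes of the filter cavitation: the relay seizure, the outlet compressor rupture, the coupling rupture, the secondary filter trip.
Further upstream: the exhaust relay cavitation, the coolant gearbox wear, the filter misalignment.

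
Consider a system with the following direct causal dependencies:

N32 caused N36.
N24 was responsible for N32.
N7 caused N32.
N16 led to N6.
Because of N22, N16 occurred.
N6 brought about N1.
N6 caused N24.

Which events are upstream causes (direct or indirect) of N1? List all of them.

Immediate cause of N1: N6.
Further upstream: N22, N16.

N16, N22, N6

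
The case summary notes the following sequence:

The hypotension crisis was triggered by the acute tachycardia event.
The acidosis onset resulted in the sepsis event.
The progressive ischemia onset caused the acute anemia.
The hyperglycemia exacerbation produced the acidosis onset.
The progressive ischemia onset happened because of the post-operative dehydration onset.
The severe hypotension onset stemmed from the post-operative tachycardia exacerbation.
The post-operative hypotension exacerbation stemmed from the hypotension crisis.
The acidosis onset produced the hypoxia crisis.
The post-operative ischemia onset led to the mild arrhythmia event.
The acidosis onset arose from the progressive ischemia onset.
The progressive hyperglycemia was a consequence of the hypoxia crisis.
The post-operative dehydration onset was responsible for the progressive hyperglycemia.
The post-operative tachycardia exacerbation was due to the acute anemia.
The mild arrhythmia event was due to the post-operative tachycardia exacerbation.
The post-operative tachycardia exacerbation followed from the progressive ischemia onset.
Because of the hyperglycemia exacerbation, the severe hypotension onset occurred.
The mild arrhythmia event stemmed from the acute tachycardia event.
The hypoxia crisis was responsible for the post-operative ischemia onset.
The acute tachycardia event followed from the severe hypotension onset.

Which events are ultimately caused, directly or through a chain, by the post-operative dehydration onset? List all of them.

Direct effects: the progressive ischemia onset, the progressive hyperglycemia.
2 steps out: the acute anemia, the post-operative tachycardia exacerbation, the acidosis onset.
3 steps out: the severe hypotension onset, the hypoxia crisis, the sepsis event, the mild arrhythmia event.
4 steps out: the acute tachycardia event, the post-operative ischemia onset.
5 steps out: the hypotension crisis.
6 steps out: the post-operative hypotension exacerbation.
Not reachable from it: the hyperglycemia exacerbation.

the acidosis onset, the acute anemia, the acute tachycardia event, the hypotension crisis, the hypoxia crisis, the mild arrhythmia event, the post-operative hypotension exacerbation, the post-operative ischemia onset, the post-operative tachycardia exacerbation, the progressive hyperglycemia, the progressive ischemia onset, the sepsis event, the severe hypotension onset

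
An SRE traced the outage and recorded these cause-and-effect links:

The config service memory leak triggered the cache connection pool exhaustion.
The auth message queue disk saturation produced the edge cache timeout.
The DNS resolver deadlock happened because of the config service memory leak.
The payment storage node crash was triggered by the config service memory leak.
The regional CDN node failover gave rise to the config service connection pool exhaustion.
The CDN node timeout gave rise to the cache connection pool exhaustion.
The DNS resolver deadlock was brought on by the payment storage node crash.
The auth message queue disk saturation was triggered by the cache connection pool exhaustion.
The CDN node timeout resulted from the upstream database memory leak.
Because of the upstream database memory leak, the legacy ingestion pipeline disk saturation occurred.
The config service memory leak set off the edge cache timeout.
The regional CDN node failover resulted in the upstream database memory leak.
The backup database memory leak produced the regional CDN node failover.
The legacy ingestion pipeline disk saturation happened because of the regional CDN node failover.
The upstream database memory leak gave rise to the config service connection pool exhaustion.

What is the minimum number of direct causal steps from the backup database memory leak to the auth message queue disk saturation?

5

Shortest chain: the backup database memory leak → the regional CDN node failover → the upstream database memory leak → the CDN node timeout → the cache connection pool exhaustion → the auth message queue disk saturation.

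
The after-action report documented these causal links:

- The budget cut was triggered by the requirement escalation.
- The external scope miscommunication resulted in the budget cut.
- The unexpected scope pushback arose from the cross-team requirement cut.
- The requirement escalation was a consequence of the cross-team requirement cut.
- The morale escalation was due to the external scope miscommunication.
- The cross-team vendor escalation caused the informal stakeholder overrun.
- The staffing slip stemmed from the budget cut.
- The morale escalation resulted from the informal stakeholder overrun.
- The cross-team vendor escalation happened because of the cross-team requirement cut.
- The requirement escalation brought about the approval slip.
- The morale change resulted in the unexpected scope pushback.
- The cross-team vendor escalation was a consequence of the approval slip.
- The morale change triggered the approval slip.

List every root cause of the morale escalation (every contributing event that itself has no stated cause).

Tracing upstream from the morale escalation: the morale escalation ← the informal stakeholder overrun ← the cross-team vendor escalation ← the cross-team requirement cut.
A separate upstream branch: the morale escalation ← the external scope miscommunication.
A separate upstream branch: the morale escalation ← the informal stakeholder overrun ← the cross-team vendor escalation ← the approval slip ← the morale change.
Each of those chain origins has no stated cause.

the cross-team requirement cut, the external scope miscommunication, the morale change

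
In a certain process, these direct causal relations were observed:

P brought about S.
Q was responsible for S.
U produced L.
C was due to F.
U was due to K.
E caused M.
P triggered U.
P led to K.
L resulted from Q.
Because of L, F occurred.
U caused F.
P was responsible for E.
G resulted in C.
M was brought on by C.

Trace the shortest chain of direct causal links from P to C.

P → U
U → F
F → C
Length: 3 steps.

P → U → F → C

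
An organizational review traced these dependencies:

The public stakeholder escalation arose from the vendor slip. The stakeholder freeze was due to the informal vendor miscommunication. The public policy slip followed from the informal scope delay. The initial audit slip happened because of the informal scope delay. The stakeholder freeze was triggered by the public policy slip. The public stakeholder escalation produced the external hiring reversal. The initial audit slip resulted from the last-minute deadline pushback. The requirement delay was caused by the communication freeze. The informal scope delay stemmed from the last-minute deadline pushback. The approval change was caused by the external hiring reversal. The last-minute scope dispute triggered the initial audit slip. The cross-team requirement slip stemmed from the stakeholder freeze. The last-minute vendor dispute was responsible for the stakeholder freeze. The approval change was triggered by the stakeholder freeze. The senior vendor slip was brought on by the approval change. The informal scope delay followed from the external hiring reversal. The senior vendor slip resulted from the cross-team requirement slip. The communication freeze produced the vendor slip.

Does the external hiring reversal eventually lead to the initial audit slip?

Yes

There is a causal chain: the external hiring reversal → the informal scope delay → the initial audit slip.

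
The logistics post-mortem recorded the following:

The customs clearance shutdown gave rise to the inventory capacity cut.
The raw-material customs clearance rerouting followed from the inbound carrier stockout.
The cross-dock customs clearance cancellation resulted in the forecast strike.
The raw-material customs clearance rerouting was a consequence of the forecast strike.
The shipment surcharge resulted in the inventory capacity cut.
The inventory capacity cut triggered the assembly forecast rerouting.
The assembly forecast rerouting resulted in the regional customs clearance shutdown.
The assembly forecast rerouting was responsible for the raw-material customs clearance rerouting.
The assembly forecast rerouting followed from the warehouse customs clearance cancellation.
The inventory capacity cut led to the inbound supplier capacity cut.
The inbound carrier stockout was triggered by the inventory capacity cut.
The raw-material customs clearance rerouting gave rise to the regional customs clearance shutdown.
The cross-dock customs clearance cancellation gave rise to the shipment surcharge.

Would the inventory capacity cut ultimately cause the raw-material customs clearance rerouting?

Yes

There is a causal chain: the inventory capacity cut → the inbound carrier stockout → the raw-material customs clearance rerouting.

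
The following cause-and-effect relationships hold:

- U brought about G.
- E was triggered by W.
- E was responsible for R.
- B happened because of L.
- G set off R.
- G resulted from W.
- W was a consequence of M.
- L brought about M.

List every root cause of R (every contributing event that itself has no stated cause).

L, U

Tracing upstream from R: R ← G ← W ← M ← L.
A separate upstream branch: R ← G ← U.
Each of those chain origins has no stated cause.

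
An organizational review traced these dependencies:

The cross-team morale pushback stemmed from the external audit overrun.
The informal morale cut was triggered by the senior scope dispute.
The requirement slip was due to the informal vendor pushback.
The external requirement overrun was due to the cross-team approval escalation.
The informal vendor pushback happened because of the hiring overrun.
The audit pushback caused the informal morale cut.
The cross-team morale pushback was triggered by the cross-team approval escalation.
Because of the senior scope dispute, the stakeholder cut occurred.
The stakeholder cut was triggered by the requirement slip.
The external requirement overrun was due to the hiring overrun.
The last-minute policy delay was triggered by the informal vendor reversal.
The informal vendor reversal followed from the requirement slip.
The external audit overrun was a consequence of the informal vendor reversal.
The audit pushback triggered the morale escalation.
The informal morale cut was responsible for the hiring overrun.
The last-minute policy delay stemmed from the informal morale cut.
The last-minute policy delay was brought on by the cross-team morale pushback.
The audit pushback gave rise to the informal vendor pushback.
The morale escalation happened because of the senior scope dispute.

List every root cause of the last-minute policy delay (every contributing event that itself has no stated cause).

the audit pushback, the cross-team approval escalation, the senior scope dispute

Tracing upstream from the last-minute policy delay: the last-minute policy delay ← the informal morale cut ← the senior scope dispute.
A separate upstream branch: the last-minute policy delay ← the informal morale cut ← the audit pushback.
A separate upstream branch: the last-minute policy delay ← the cross-team morale pushback ← the cross-team approval escalation.
Each of those chain origins has no stated cause.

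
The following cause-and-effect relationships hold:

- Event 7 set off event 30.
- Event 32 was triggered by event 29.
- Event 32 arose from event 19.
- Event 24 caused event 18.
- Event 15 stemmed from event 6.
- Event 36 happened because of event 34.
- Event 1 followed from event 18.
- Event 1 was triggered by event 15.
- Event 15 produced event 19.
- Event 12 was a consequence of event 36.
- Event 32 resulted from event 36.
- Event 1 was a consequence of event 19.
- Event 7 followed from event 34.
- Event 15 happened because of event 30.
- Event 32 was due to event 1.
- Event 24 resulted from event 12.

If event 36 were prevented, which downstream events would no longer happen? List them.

event 12, event 18, event 24

Downstream of event 36: event 12, event 24, event 18, event 1, event 32.
Of those, still caused via another path: event 1, event 32.
The remainder have no surviving cause.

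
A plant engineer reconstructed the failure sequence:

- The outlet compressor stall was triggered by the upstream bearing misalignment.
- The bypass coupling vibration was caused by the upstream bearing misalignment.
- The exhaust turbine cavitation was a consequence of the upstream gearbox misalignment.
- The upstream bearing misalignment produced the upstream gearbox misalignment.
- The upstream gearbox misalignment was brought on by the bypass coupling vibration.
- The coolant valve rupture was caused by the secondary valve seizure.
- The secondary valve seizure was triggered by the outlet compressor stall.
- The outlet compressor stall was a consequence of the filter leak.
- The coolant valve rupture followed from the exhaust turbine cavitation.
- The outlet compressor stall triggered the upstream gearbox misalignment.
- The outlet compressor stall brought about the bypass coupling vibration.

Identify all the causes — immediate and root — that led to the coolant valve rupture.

the bypass coupling vibration, the exhaust turbine cavitation, the filter leak, the outlet compressor stall, the secondary valve seizure, the upstream bearing misalignment, the upstream gearbox misalignment

Immediate causes of the coolant valve rupture: the exhaust turbine cavitation, the secondary valve seizure.
Further upstream: the filter leak, the upstream bearing misalignment, the outlet compressor stall, the bypass coupling vibration, the upstream gearbox misalignment.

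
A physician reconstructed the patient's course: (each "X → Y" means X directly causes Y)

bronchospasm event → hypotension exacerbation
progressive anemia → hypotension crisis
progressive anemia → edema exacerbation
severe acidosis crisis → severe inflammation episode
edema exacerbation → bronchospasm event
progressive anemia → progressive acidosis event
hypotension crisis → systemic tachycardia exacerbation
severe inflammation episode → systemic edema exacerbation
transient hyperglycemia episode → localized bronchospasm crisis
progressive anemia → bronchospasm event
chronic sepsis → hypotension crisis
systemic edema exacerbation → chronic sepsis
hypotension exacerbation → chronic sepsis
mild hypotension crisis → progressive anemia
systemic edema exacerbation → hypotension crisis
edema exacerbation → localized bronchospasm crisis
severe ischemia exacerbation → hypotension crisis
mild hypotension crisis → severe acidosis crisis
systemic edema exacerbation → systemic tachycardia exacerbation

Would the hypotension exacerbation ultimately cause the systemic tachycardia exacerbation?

There is a causal chain: the hypotension exacerbation → the chronic sepsis → the hypotension crisis → the systemic tachycardia exacerbation.

Yes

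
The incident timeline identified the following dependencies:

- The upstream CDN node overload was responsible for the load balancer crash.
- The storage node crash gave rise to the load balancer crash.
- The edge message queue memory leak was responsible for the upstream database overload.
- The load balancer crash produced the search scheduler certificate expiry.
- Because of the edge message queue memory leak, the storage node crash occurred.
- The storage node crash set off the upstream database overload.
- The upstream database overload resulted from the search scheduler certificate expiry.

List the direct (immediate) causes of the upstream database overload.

the edge message queue memory leak, the search scheduler certificate expiry, the storage node crash

Upstream contributors include the load balancer crash, the upstream CDN node overload, but only the edge message queue memory leak, the search scheduler certificate expiry, the storage node crash feed directly into the upstream database overload.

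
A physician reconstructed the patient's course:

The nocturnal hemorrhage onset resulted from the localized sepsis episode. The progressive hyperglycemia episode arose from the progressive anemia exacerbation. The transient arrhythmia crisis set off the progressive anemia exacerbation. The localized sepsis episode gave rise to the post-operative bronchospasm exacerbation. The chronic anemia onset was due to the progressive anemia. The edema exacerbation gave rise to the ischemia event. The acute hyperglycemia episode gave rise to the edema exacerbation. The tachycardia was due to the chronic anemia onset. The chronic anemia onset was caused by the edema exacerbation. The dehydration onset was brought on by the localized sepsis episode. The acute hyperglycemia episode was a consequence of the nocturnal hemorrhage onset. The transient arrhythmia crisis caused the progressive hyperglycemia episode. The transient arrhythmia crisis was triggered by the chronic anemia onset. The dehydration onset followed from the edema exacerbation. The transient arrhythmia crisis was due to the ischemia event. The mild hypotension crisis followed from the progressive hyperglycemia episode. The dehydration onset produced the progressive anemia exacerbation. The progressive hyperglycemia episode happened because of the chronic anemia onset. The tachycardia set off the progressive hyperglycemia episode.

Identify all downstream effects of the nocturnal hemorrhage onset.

Direct effects: the acute hyperglycemia episode.
2 steps out: the edema exacerbation.
3 steps out: the dehydration onset, the ischemia event, the chronic anemia onset.
4 steps out: the tachycardia, the transient arrhythmia crisis, the progressive anemia exacerbation, the progressive hyperglycemia episode.
5 steps out: the mild hypotension crisis.
Not reachable from it: the localized sepsis episode, the post-operative bronchospasm exacerbation, the progressive anemia.

the acute hyperglycemia episode, the chronic anemia onset, the dehydration onset, the edema exacerbation, the ischemia event, the mild hypotension crisis, the progressive anemia exacerbation, the progressive hyperglycemia episode, the tachycardia, the transient arrhythmia crisis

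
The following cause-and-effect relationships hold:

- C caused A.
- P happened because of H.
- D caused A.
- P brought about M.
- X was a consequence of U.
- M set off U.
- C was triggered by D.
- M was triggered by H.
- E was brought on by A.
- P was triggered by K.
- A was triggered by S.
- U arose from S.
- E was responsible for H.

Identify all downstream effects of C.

A, E, H, M, P, U, X

Direct effects: A.
2 steps out: E.
3 steps out: H.
4 steps out: P, M.
5 steps out: U.
6 steps out: X.
Not reachable from it: D, S, K.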